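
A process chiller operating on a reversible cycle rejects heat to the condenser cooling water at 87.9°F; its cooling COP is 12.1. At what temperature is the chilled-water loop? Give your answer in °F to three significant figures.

For a Carnot refrigerator COP_R = T_C/(T_H − T_C), so T_C = COP·T_H/(1 + COP).
With T_H = 304.21 K, T_C = 12.1 × 304.21/13.10 = 280.98 K.
Converting, 280.98 K = 46.10°F.

46.1 °F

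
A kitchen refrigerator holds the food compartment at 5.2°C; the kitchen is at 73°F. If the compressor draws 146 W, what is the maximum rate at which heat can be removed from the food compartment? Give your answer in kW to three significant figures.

In absolute terms T_C = 278.35 K and T_H = 295.93 K, so ΔT = 17.58 K.
COP_Carnot = T_C/ΔT = 278.35/17.58 = 15.84.
Q̇_max = COP_Carnot × Ẇ = 15.84 × 146.0 W = 2312 W = 2.312 kW.

2.31 kW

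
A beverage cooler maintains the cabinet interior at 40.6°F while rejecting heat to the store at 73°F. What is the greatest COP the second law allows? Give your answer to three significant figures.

15.4

In absolute terms T_C = 277.93 K and T_H = 295.93 K, so ΔT = 18.00 K.
For a reversible cycle, COP_Carnot = T_C/ΔT = 277.93/18.00 = 15.44.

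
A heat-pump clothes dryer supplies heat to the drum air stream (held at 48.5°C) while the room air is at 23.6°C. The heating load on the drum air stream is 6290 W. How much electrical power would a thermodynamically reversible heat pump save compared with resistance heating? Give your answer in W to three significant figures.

In absolute terms T_C = 296.75 K and T_H = 321.65 K, so ΔT = 24.90 K.
COP_Carnot = T_H/ΔT = 321.65/24.90 = 12.92.
Resistance heating needs Ẇ_res = Q̇_H = 6290 W; the reversible heat pump needs only Ẇ_hp = Q̇_H/COP = 486.9 W.
Saving = 6290 − 486.9 = 5803 W.

5800 W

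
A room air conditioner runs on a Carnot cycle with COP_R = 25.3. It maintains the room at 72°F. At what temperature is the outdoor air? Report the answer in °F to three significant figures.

COP_R = T_C/(T_H − T_C) gives T_H − T_C = T_C/COP.
With T_C = 295.37 K, T_H = 295.37 × (1 + 1/25.3) = 307.05 K.
Converting, 307.05 K = 93.01°F.

93.0 °F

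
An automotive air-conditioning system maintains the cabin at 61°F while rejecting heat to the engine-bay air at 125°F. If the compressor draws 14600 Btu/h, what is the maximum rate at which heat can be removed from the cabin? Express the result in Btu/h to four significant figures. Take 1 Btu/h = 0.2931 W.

118800 Btu/h

In absolute terms T_C = 289.26 K and T_H = 324.82 K, so ΔT = 35.56 K.
COP_Carnot = T_C/ΔT = 289.26/35.56 = 8.135.
Q̇_max = COP_Carnot × Ẇ = 8.135 × 14600 Btu/h = 118800 Btu/h.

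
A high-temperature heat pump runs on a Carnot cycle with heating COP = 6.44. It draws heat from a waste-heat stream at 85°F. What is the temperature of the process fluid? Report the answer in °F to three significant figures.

COP_HP = T_H/(T_H − T_C) rearranges to T_H = COP·T_C/(COP − 1).
With T_C = 302.59 K, T_H = 6.44 × 302.59/5.440 = 358.22 K.
Converting, 358.22 K = 185.12°F.

185 °F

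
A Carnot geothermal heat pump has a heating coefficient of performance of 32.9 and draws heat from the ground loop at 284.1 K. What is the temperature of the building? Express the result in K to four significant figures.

COP_HP = T_H/(T_H − T_C) rearranges to T_H = COP·T_C/(COP − 1).
With T_C = 284.10 K, T_H = 32.9 × 284.10/31.90 = 293.01 K.

293.0 K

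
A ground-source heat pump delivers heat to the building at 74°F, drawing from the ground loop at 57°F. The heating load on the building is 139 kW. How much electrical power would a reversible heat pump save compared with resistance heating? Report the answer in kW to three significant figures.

135 kW

In absolute terms T_C = 287.04 K and T_H = 296.48 K, so ΔT = 9.444 K.
COP_Carnot = T_H/ΔT = 296.48/9.444 = 31.39.
Resistance heating needs Ẇ_res = Q̇_H = 139.0 kW; the reversible heat pump needs only Ẇ_hp = Q̇_H/COP = 4.428 kW.
Saving = 139.0 − 4.428 = 134.6 kW.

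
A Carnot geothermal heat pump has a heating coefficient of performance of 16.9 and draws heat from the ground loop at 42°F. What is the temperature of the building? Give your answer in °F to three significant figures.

COP_HP = T_H/(T_H − T_C) rearranges to T_H = COP·T_C/(COP − 1).
With T_C = 278.71 K, T_H = 16.9 × 278.71/15.90 = 296.23 K.
Converting, 296.23 K = 73.55°F.

73.6 °F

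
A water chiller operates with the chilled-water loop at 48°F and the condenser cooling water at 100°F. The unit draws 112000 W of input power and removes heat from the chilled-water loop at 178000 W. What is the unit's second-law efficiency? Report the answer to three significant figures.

0.163

COP_actual = Q̇_C/Ẇ = 178000/112000 = 1.589.
In absolute terms T_C = 282.04 K and T_H = 310.93 K, so ΔT = 28.89 K.
COP_Carnot = T_C/ΔT = 282.04/28.89 = 9.763.
η_II = COP_actual/COP_Carnot = 1.589/9.763 = 0.1628.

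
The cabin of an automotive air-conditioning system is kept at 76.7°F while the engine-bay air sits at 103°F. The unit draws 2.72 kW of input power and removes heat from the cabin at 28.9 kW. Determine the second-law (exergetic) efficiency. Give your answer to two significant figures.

0.52

COP_actual = Q̇_C/Ẇ = 28.90/2.720 = 10.63.
In absolute terms T_C = 297.98 K and T_H = 312.59 K, so ΔT = 14.61 K.
COP_Carnot = T_C/ΔT = 297.98/14.61 = 20.39.
η_II = COP_actual/COP_Carnot = 10.63/20.39 = 0.5210.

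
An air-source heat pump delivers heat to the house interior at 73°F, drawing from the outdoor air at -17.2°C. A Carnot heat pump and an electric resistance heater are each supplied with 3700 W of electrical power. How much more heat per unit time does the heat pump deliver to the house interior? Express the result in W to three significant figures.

23700 W

In absolute terms T_C = 255.95 K and T_H = 295.93 K, so ΔT = 39.98 K.
COP_Carnot = T_H/ΔT = 295.93/39.98 = 7.402.
The heat pump delivers Q̇_H = COP × Ẇ = 27390 W; the resistance heater delivers Ẇ = 3700 W.
Extra = (COP − 1)·Ẇ = 23690 W.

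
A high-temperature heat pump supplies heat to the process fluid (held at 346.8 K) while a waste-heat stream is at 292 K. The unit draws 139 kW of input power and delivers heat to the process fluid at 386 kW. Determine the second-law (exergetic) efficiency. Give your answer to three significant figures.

COP_actual = Q̇_H/Ẇ = 386.0/139.0 = 2.777.
The reservoir spacing is ΔT = 346.8 − 292 = 54.80 K.
COP_Carnot = T_H/ΔT = 346.80/54.80 = 6.328.
η_II = COP_actual/COP_Carnot = 2.777/6.328 = 0.4388.

0.439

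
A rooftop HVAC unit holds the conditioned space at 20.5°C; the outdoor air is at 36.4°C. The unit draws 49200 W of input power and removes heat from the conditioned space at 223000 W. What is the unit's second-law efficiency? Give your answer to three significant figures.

0.245

COP_actual = Q̇_C/Ẇ = 223000/49200 = 4.533.
In absolute terms T_C = 293.65 K and T_H = 309.55 K, so ΔT = 15.90 K.
COP_Carnot = T_C/ΔT = 293.65/15.90 = 18.47.
η_II = COP_actual/COP_Carnot = 4.533/18.47 = 0.2454.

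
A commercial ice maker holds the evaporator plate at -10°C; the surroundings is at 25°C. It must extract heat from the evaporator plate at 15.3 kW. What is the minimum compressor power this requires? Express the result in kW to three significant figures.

2.03 kW

In absolute terms T_C = 263.15 K and T_H = 298.15 K, so ΔT = 35.00 K.
COP_Carnot = T_C/ΔT = 263.15/35.00 = 7.519.
Ẇ_min = Q̇/COP_Carnot = 15.30/7.519 = 2.035 kW.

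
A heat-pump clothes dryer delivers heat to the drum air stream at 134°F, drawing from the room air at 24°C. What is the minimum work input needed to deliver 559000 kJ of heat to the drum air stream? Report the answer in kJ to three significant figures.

55400 kJ

In absolute terms T_C = 297.15 K and T_H = 329.82 K, so ΔT = 32.67 K.
The reversible limit is COP_HP = T_H/ΔT = 10.10, so W_min = Q_H/COP = Q_H·ΔT/T_H.
W_min = 559000 × 32.67/329.82 = 55370 kJ.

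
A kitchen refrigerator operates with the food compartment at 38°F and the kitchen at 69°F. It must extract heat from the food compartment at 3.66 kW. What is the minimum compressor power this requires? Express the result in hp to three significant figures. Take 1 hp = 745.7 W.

0.306 hp

In absolute terms T_C = 276.48 K and T_H = 293.71 K, so ΔT = 17.22 K.
COP_Carnot = T_C/ΔT = 276.48/17.22 = 16.05.
Ẇ_min = Q̇/COP_Carnot = 3.660/16.05 = 0.2280 kW = 0.3057 hp.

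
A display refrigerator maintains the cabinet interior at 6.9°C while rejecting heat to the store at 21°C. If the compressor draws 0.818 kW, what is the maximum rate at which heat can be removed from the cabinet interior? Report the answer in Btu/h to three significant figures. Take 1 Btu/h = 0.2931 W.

55400 Btu/h

In absolute terms T_C = 280.05 K and T_H = 294.15 K, so ΔT = 14.10 K.
COP_Carnot = T_C/ΔT = 280.05/14.10 = 19.86.
Q̇_max = COP_Carnot × Ẇ = 19.86 × 0.8180 kW = 16.25 kW = 55430 Btu/h.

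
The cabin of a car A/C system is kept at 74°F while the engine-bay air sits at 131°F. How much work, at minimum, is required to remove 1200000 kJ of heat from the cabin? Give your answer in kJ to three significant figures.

128000 kJ

In absolute terms T_C = 296.48 K and T_H = 328.15 K, so ΔT = 31.67 K.
The reversible limit is COP_R = T_C/ΔT = 9.363, so W_min = Q_C/COP = Q_C·ΔT/T_C.
W_min = 1200000 × 31.67/296.48 = 128200 kJ.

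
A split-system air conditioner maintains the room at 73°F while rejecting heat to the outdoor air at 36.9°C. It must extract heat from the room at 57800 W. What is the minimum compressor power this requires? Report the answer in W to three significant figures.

In absolute terms T_C = 295.93 K and T_H = 310.05 K, so ΔT = 14.12 K.
COP_Carnot = T_C/ΔT = 295.93/14.12 = 20.95.
Ẇ_min = Q̇/COP_Carnot = 57800/20.95 = 2758 W.

2760 W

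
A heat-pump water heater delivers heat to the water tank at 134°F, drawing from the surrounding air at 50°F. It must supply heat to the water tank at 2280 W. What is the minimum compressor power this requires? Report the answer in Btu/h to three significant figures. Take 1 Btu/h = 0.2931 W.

1100 Btu/h

In absolute terms T_C = 283.15 K and T_H = 329.82 K, so ΔT = 46.67 K.
COP_Carnot = T_H/ΔT = 329.82/46.67 = 7.068.
Ẇ_min = Q̇/COP_Carnot = 2280/7.068 = 322.6 W = 1101 Btu/h.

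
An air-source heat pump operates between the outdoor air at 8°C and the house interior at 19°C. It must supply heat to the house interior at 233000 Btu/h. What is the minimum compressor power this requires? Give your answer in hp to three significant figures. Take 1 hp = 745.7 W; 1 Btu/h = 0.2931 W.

In absolute terms T_C = 281.15 K and T_H = 292.15 K, so ΔT = 11.00 K.
COP_Carnot = T_H/ΔT = 292.15/11.00 = 26.56.
Ẇ_min = Q̇/COP_Carnot = 233000/26.56 = 8773 Btu/h = 3.448 hp.

3.45 hp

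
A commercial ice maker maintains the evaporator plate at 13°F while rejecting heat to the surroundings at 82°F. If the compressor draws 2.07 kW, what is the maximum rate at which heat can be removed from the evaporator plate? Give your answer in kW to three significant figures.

14.2 kW

In absolute terms T_C = 262.59 K and T_H = 300.93 K, so ΔT = 38.33 K.
COP_Carnot = T_C/ΔT = 262.59/38.33 = 6.850.
Q̇_max = COP_Carnot × Ẇ = 6.850 × 2.070 kW = 14.18 kW.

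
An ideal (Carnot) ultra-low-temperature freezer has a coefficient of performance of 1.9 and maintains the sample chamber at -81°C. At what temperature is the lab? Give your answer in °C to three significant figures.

COP_R = T_C/(T_H − T_C) gives T_H − T_C = T_C/COP.
With T_C = 192.15 K, T_H = 192.15 × (1 + 1/1.9) = 293.28 K.
Converting, 293.28 K = 20.13°C.

20.1 °C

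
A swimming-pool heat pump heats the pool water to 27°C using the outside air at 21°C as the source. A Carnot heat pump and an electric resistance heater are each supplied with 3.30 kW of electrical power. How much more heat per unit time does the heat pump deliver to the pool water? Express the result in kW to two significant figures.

160 kW

In absolute terms T_C = 294.15 K and T_H = 300.15 K, so ΔT = 6.000 K.
COP_Carnot = T_H/ΔT = 300.15/6.000 = 50.03.
The heat pump delivers Q̇_H = COP × Ẇ = 165.1 kW; the resistance heater delivers Ẇ = 3.300 kW.
Extra = (COP − 1)·Ẇ = 161.8 kW.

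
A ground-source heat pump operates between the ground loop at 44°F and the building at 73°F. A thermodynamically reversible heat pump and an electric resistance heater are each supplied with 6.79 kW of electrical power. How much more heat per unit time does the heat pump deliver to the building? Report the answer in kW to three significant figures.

118 kW

In absolute terms T_C = 279.82 K and T_H = 295.93 K, so ΔT = 16.11 K.
COP_Carnot = T_H/ΔT = 295.93/16.11 = 18.37.
The heat pump delivers Q̇_H = COP × Ẇ = 124.7 kW; the resistance heater delivers Ẇ = 6.790 kW.
Extra = (COP − 1)·Ẇ = 117.9 kW.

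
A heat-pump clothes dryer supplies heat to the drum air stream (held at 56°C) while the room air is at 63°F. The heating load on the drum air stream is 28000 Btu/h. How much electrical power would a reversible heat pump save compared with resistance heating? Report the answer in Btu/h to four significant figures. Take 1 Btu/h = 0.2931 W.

24700 Btu/h

In absolute terms T_C = 290.37 K and T_H = 329.15 K, so ΔT = 38.78 K.
COP_Carnot = T_H/ΔT = 329.15/38.78 = 8.488.
Resistance heating needs Ẇ_res = Q̇_H = 28000 Btu/h; the reversible heat pump needs only Ẇ_hp = Q̇_H/COP = 3299 Btu/h.
Saving = 28000 − 3299 = 24700 Btu/h.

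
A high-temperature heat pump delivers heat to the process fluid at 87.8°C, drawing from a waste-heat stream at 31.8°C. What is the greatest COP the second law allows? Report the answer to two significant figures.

In absolute terms T_C = 304.95 K and T_H = 360.95 K, so ΔT = 56.00 K.
For a reversible cycle, COP_Carnot = T_H/ΔT = 360.95/56.00 = 6.446.

6.4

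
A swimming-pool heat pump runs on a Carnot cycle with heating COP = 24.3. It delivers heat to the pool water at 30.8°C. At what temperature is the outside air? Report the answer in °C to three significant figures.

18.3 °C

COP_HP = T_H/(T_H − T_C) gives T_H − T_C = T_H/COP.
With T_H = 303.95 K, T_C = 303.95 × (1 − 1/24.3) = 291.44 K.
Converting, 291.44 K = 18.29°C.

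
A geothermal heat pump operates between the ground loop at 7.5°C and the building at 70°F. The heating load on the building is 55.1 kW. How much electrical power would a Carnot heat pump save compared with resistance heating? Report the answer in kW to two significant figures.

In absolute terms T_C = 280.65 K and T_H = 294.26 K, so ΔT = 13.61 K.
COP_Carnot = T_H/ΔT = 294.26/13.61 = 21.62.
Resistance heating needs Ẇ_res = Q̇_H = 55.10 kW; the reversible heat pump needs only Ẇ_hp = Q̇_H/COP = 2.549 kW.
Saving = 55.10 − 2.549 = 52.55 kW.

53 kW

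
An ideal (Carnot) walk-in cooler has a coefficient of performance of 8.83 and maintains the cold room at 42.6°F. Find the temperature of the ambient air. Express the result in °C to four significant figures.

37.49 °C

COP_R = T_C/(T_H − T_C) gives T_H − T_C = T_C/COP.
With T_C = 279.04 K, T_H = 279.04 × (1 + 1/8.83) = 310.64 K.
Converting, 310.64 K = 37.49°C.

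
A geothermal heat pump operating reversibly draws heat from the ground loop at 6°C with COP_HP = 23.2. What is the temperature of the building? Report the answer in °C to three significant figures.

18.6 °C

COP_HP = T_H/(T_H − T_C) rearranges to T_H = COP·T_C/(COP − 1).
With T_C = 279.15 K, T_H = 23.2 × 279.15/22.20 = 291.72 K.
Converting, 291.72 K = 18.57°C.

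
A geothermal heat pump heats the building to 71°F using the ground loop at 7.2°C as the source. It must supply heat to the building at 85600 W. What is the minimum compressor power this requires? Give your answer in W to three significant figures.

In absolute terms T_C = 280.35 K and T_H = 294.82 K, so ΔT = 14.47 K.
COP_Carnot = T_H/ΔT = 294.82/14.47 = 20.38.
Ẇ_min = Q̇/COP_Carnot = 85600/20.38 = 4200 W.

4200 W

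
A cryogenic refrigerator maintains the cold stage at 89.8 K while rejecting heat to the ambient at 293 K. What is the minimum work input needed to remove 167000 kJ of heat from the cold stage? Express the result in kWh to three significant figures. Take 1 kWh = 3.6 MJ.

The reservoir spacing is ΔT = 293 − 89.8 = 203.2 K.
The reversible limit is COP_R = T_C/ΔT = 0.4419, so W_min = Q_C/COP = Q_C·ΔT/T_C.
W_min = 167000 × 203.2/89.80 = 377900 kJ = 105.0 kWh.

105 kWh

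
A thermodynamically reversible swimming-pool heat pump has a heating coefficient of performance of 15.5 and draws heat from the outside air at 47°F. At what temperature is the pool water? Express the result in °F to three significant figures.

81.9 °F

COP_HP = T_H/(T_H − T_C) rearranges to T_H = COP·T_C/(COP − 1).
With T_C = 281.48 K, T_H = 15.5 × 281.48/14.50 = 300.90 K.
Converting, 300.90 K = 81.94°F.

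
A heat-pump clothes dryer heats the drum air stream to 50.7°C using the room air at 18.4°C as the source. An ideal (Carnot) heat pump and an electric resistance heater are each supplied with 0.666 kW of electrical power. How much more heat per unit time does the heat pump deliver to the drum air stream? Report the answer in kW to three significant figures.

6.01 kW

In absolute terms T_C = 291.55 K and T_H = 323.85 K, so ΔT = 32.30 K.
COP_Carnot = T_H/ΔT = 323.85/32.30 = 10.03.
The heat pump delivers Q̇_H = COP × Ẇ = 6.678 kW; the resistance heater delivers Ẇ = 0.6660 kW.
Extra = (COP − 1)·Ẇ = 6.012 kW.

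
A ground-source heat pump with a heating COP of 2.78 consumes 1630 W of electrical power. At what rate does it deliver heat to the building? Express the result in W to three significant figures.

Q̇_H = COP_HP × Ẇ = 2.78 × 1630 = 4531 W.

4530 W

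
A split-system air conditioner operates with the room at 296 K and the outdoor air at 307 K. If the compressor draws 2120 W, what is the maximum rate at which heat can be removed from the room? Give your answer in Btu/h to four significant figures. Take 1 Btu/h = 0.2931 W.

194600 Btu/h

The reservoir spacing is ΔT = 307 − 296 = 11.00 K.
COP_Carnot = T_C/ΔT = 296.00/11.00 = 26.91.
Q̇_max = COP_Carnot × Ẇ = 26.91 × 2120 W = 57050 W = 194600 Btu/h.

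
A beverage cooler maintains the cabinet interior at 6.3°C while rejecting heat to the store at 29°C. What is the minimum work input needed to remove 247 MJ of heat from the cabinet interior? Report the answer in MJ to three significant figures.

In absolute terms T_C = 279.45 K and T_H = 302.15 K, so ΔT = 22.70 K.
The reversible limit is COP_R = T_C/ΔT = 12.31, so W_min = Q_C/COP = Q_C·ΔT/T_C.
W_min = 247.0 × 22.70/279.45 = 20.06 MJ.

20.1 MJ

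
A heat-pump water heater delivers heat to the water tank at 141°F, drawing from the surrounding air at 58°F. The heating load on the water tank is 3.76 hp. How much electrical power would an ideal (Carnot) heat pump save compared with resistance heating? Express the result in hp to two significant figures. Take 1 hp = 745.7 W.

In absolute terms T_C = 287.59 K and T_H = 333.71 K, so ΔT = 46.11 K.
COP_Carnot = T_H/ΔT = 333.71/46.11 = 7.237.
Resistance heating needs Ẇ_res = Q̇_H = 3.760 hp; the reversible heat pump needs only Ẇ_hp = Q̇_H/COP = 0.5196 hp.
Saving = 3.760 − 0.5196 = 3.240 hp.

3.2 hp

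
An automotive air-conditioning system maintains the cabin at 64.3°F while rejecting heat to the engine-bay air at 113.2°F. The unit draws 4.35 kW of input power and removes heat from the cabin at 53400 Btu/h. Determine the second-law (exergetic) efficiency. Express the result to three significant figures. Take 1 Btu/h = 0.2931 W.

Converting, Q̇_C = 53400 Btu/h = 15.65 kW, so COP_actual = Q̇_C/Ẇ = 15.65/4.350 = 3.598.
In absolute terms T_C = 291.09 K and T_H = 318.26 K, so ΔT = 27.17 K.
COP_Carnot = T_C/ΔT = 291.09/27.17 = 10.72.
η_II = COP_actual/COP_Carnot = 3.598/10.72 = 0.3358.

0.336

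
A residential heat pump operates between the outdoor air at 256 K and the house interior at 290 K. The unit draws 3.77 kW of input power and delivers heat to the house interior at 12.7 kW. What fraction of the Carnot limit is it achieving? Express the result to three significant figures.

COP_actual = Q̇_H/Ẇ = 12.70/3.770 = 3.369.
The reservoir spacing is ΔT = 290 − 256 = 34.00 K.
COP_Carnot = T_H/ΔT = 290.00/34.00 = 8.529.
η_II = COP_actual/COP_Carnot = 3.369/8.529 = 0.3950.

0.395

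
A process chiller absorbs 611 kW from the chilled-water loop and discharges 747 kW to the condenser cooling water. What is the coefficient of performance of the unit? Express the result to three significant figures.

4.49

The first law gives Q̇_H = Q̇_C + Ẇ, so the three rates are Q̇_C = 611.0, Q̇_H = 747.0, Ẇ = 136.0 kW.
COP_R = Q̇_C/Ẇ = 611.0/136.0 = 4.493.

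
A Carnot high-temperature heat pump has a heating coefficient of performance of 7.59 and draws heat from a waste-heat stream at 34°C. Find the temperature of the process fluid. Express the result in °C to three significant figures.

80.6 °C

COP_HP = T_H/(T_H − T_C) rearranges to T_H = COP·T_C/(COP − 1).
With T_C = 307.15 K, T_H = 7.59 × 307.15/6.590 = 353.76 K.
Converting, 353.76 K = 80.61°C.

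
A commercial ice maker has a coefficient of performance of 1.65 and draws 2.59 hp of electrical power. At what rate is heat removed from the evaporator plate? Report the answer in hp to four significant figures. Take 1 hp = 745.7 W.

4.274 hp

Q̇_C = COP × Ẇ = 1.65 × 2.590 = 4.274 hp.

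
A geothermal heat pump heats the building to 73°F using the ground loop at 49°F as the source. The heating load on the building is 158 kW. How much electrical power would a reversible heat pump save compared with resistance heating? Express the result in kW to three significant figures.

151 kW

In absolute terms T_C = 282.59 K and T_H = 295.93 K, so ΔT = 13.33 K.
COP_Carnot = T_H/ΔT = 295.93/13.33 = 22.19.
Resistance heating needs Ẇ_res = Q̇_H = 158.0 kW; the reversible heat pump needs only Ẇ_hp = Q̇_H/COP = 7.119 kW.
Saving = 158.0 − 7.119 = 150.9 kW.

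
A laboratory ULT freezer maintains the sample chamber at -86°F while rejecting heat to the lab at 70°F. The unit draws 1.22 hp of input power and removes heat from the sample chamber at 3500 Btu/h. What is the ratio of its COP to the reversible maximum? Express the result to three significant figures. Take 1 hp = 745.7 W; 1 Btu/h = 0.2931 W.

Converting, Q̇_C = 3500 Btu/h = 1.376 hp, so COP_actual = Q̇_C/Ẇ = 1.376/1.220 = 1.128.
In absolute terms T_C = 207.59 K and T_H = 294.26 K, so ΔT = 86.67 K.
COP_Carnot = T_C/ΔT = 207.59/86.67 = 2.395.
η_II = COP_actual/COP_Carnot = 1.128/2.395 = 0.4708.

0.471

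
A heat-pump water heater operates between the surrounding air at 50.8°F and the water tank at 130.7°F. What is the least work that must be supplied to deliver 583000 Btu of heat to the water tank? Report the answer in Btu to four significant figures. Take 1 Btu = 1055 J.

In absolute terms T_C = 283.59 K and T_H = 327.98 K, so ΔT = 44.39 K.
The reversible limit is COP_HP = T_H/ΔT = 7.389, so W_min = Q_H/COP = Q_H·ΔT/T_H.
W_min = 583000 × 44.39/327.98 = 78900 Btu.

78900 Btu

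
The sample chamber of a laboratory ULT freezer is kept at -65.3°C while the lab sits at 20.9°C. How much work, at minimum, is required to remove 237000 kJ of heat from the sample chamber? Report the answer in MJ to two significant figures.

98 MJ

In absolute terms T_C = 207.85 K and T_H = 294.05 K, so ΔT = 86.20 K.
The reversible limit is COP_R = T_C/ΔT = 2.411, so W_min = Q_C/COP = Q_C·ΔT/T_C.
W_min = 237000 × 86.20/207.85 = 98290 kJ = 98.29 MJ.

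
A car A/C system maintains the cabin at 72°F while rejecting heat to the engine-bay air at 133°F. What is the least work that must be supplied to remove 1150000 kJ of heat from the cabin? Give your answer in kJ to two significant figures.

130000 kJ

In absolute terms T_C = 295.37 K and T_H = 329.26 K, so ΔT = 33.89 K.
The reversible limit is COP_R = T_C/ΔT = 8.716, so W_min = Q_C/COP = Q_C·ΔT/T_C.
W_min = 1150000 × 33.89/295.37 = 131900 kJ.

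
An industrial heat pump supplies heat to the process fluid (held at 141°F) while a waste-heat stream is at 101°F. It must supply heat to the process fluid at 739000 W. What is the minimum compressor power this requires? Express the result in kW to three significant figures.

In absolute terms T_C = 311.48 K and T_H = 333.71 K, so ΔT = 22.22 K.
COP_Carnot = T_H/ΔT = 333.71/22.22 = 15.02.
Ẇ_min = Q̇/COP_Carnot = 739000/15.02 = 49210 W = 49.21 kW.

49.2 kW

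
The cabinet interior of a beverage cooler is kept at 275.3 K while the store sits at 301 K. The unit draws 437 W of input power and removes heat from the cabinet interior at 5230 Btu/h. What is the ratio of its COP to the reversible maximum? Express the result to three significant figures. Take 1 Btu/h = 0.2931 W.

0.327

Converting, Q̇_C = 5230 Btu/h = 1533 W, so COP_actual = Q̇_C/Ẇ = 1533/437.0 = 3.508.
The reservoir spacing is ΔT = 301 − 275.3 = 25.70 K.
COP_Carnot = T_C/ΔT = 275.30/25.70 = 10.71.
η_II = COP_actual/COP_Carnot = 3.508/10.71 = 0.3275.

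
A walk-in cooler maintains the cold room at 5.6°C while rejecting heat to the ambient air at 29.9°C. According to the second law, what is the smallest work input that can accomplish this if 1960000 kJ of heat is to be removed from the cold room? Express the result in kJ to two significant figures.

170000 kJ

In absolute terms T_C = 278.75 K and T_H = 303.05 K, so ΔT = 24.30 K.
The reversible limit is COP_R = T_C/ΔT = 11.47, so W_min = Q_C/COP = Q_C·ΔT/T_C.
W_min = 1960000 × 24.30/278.75 = 170900 kJ.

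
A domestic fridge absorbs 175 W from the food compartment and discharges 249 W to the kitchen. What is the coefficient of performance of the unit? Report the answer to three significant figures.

2.36

The first law gives Q̇_H = Q̇_C + Ẇ, so the three rates are Q̇_C = 175.0, Q̇_H = 249.0, Ẇ = 74.00 W.
COP_R = Q̇_C/Ẇ = 175.0/74.00 = 2.365.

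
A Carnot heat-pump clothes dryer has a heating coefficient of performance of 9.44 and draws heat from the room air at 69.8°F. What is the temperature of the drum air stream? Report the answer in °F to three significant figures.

133 °F

COP_HP = T_H/(T_H − T_C) rearranges to T_H = COP·T_C/(COP − 1).
With T_C = 294.15 K, T_H = 9.44 × 294.15/8.440 = 329.00 K.
Converting, 329.00 K = 132.53°F.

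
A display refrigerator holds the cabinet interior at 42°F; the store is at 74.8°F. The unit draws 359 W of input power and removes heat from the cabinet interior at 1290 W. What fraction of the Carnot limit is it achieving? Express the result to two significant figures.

COP_actual = Q̇_C/Ẇ = 1290/359.0 = 3.593.
In absolute terms T_C = 278.71 K and T_H = 296.93 K, so ΔT = 18.22 K.
COP_Carnot = T_C/ΔT = 278.71/18.22 = 15.29.
η_II = COP_actual/COP_Carnot = 3.593/15.29 = 0.2349.

0.23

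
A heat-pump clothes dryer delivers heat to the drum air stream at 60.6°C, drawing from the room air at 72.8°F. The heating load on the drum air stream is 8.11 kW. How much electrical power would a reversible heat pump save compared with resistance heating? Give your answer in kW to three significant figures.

7.19 kW

In absolute terms T_C = 295.82 K and T_H = 333.75 K, so ΔT = 37.93 K.
COP_Carnot = T_H/ΔT = 333.75/37.93 = 8.798.
Resistance heating needs Ẇ_res = Q̇_H = 8.110 kW; the reversible heat pump needs only Ẇ_hp = Q̇_H/COP = 0.9218 kW.
Saving = 8.110 − 0.9218 = 7.188 kW.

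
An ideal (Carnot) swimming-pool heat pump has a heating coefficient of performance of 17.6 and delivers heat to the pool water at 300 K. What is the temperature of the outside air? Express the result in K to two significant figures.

280 K

COP_HP = T_H/(T_H − T_C) gives T_H − T_C = T_H/COP.
With T_H = 300.00 K, T_C = 300.00 × (1 − 1/17.6) = 282.95 K.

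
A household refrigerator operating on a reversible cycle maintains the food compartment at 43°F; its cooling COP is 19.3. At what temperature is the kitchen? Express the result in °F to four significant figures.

COP_R = T_C/(T_H − T_C) gives T_H − T_C = T_C/COP.
With T_C = 279.26 K, T_H = 279.26 × (1 + 1/19.3) = 293.73 K.
Converting, 293.73 K = 69.05°F.

69.05 °F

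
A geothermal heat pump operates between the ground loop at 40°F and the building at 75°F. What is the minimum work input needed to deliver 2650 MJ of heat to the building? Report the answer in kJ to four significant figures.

173500 kJ

In absolute terms T_C = 277.59 K and T_H = 297.04 K, so ΔT = 19.44 K.
The reversible limit is COP_HP = T_H/ΔT = 15.28, so W_min = Q_H/COP = Q_H·ΔT/T_H.
W_min = 2650 × 19.44/297.04 = 173.5 MJ = 173500 kJ.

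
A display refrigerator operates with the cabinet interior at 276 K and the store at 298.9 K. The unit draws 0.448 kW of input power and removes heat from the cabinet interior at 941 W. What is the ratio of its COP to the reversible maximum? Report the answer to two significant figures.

0.17

Converting, Q̇_C = 941.0 W = 0.9410 kW, so COP_actual = Q̇_C/Ẇ = 0.9410/0.4480 = 2.100.
The reservoir spacing is ΔT = 298.9 − 276 = 22.90 K.
COP_Carnot = T_C/ΔT = 276.00/22.90 = 12.05.
η_II = COP_actual/COP_Carnot = 2.100/12.05 = 0.1743.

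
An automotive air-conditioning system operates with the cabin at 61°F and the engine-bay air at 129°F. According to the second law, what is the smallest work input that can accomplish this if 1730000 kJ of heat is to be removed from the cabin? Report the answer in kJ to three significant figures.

226000 kJ

In absolute terms T_C = 289.26 K and T_H = 327.04 K, so ΔT = 37.78 K.
The reversible limit is COP_R = T_C/ΔT = 7.657, so W_min = Q_C/COP = Q_C·ΔT/T_C.
W_min = 1730000 × 37.78/289.26 = 225900 kJ.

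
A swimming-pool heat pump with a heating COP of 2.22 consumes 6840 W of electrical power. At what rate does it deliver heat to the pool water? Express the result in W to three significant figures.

Q̇_H = COP_HP × Ẇ = 2.22 × 6840 = 15180 W.

15200 W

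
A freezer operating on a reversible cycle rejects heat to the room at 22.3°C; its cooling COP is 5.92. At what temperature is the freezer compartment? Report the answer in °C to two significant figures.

-20 °C

For a Carnot refrigerator COP_R = T_C/(T_H − T_C), so T_C = COP·T_H/(1 + COP).
With T_H = 295.45 K, T_C = 5.92 × 295.45/6.920 = 252.75 K.
Converting, 252.75 K = -20.40°C.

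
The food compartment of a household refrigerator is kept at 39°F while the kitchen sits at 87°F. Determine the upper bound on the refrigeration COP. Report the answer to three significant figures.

In absolute terms T_C = 277.04 K and T_H = 303.71 K, so ΔT = 26.67 K.
For a reversible cycle, COP_Carnot = T_C/ΔT = 277.04/26.67 = 10.39.

10.4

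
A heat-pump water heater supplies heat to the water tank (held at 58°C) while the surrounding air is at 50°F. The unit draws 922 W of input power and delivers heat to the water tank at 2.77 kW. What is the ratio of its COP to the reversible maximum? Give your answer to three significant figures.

0.435

Converting, Q̇_H = 2.770 kW = 2770 W, so COP_actual = Q̇_H/Ẇ = 2770/922.0 = 3.004.
In absolute terms T_C = 283.15 K and T_H = 331.15 K, so ΔT = 48.00 K.
COP_Carnot = T_H/ΔT = 331.15/48.00 = 6.899.
η_II = COP_actual/COP_Carnot = 3.004/6.899 = 0.4355.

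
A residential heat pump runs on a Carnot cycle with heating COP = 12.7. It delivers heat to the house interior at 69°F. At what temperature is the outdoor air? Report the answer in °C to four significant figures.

-2.571 °C

COP_HP = T_H/(T_H − T_C) gives T_H − T_C = T_H/COP.
With T_H = 293.71 K, T_C = 293.71 × (1 − 1/12.7) = 270.58 K.
Converting, 270.58 K = -2.57°C.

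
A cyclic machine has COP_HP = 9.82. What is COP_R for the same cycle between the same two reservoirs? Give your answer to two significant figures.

8.8

Since Q_H = Q_C + W for any cycle, COP_R = Q_C/W = Q_H/W − 1.
COP_R = 9.82 − 1 = 8.82.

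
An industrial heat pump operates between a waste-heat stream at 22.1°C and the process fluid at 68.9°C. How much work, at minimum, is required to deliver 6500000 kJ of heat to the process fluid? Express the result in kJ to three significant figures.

889000 kJ

In absolute terms T_C = 295.25 K and T_H = 342.05 K, so ΔT = 46.80 K.
The reversible limit is COP_HP = T_H/ΔT = 7.309, so W_min = Q_H/COP = Q_H·ΔT/T_H.
W_min = 6500000 × 46.80/342.05 = 889300 kJ.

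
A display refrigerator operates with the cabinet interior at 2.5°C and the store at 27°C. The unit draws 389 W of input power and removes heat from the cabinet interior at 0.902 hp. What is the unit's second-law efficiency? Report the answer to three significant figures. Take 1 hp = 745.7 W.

0.154

Converting, Q̇_C = 0.9020 hp = 672.6 W, so COP_actual = Q̇_C/Ẇ = 672.6/389.0 = 1.729.
In absolute terms T_C = 275.65 K and T_H = 300.15 K, so ΔT = 24.50 K.
COP_Carnot = T_C/ΔT = 275.65/24.50 = 11.25.
η_II = COP_actual/COP_Carnot = 1.729/11.25 = 0.1537.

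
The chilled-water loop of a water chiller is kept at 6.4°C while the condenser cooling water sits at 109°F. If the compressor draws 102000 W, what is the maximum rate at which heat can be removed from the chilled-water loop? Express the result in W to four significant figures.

783800 W

In absolute terms T_C = 279.55 K and T_H = 315.93 K, so ΔT = 36.38 K.
COP_Carnot = T_C/ΔT = 279.55/36.38 = 7.685.
Q̇_max = COP_Carnot × Ẇ = 7.685 × 102000 W = 783800 W.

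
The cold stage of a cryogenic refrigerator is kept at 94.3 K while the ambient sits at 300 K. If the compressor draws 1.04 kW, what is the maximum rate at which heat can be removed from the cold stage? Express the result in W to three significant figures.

The reservoir spacing is ΔT = 300 − 94.3 = 205.7 K.
COP_Carnot = T_C/ΔT = 94.30/205.7 = 0.4584.
Q̇_max = COP_Carnot × Ẇ = 0.4584 × 1.040 kW = 0.4768 kW = 476.8 W.

477 W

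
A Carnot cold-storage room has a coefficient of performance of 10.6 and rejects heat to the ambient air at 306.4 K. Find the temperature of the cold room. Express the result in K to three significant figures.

For a Carnot refrigerator COP_R = T_C/(T_H − T_C), so T_C = COP·T_H/(1 + COP).
With T_H = 306.40 K, T_C = 10.6 × 306.40/11.60 = 279.99 K.

280 K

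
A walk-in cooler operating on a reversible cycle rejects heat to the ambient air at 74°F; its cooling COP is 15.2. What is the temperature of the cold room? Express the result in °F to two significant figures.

41 °F

For a Carnot refrigerator COP_R = T_C/(T_H − T_C), so T_C = COP·T_H/(1 + COP).
With T_H = 296.48 K, T_C = 15.2 × 296.48/16.20 = 278.18 K.
Converting, 278.18 K = 41.06°F.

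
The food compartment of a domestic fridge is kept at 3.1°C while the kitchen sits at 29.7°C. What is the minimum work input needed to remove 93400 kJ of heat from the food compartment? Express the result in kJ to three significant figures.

8990 kJ

In absolute terms T_C = 276.25 K and T_H = 302.85 K, so ΔT = 26.60 K.
The reversible limit is COP_R = T_C/ΔT = 10.39, so W_min = Q_C/COP = Q_C·ΔT/T_C.
W_min = 93400 × 26.60/276.25 = 8993 kJ.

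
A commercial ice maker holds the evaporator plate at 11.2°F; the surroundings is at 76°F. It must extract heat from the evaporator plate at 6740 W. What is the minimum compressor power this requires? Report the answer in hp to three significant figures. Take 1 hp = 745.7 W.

1.24 hp

In absolute terms T_C = 261.59 K and T_H = 297.59 K, so ΔT = 36.00 K.
COP_Carnot = T_C/ΔT = 261.59/36.00 = 7.267.
Ẇ_min = Q̇/COP_Carnot = 6740/7.267 = 927.5 W = 1.244 hp.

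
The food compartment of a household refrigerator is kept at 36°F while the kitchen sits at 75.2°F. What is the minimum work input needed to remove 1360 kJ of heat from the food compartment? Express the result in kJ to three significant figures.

108 kJ

In absolute terms T_C = 275.37 K and T_H = 297.15 K, so ΔT = 21.78 K.
The reversible limit is COP_R = T_C/ΔT = 12.64, so W_min = Q_C/COP = Q_C·ΔT/T_C.
W_min = 1360 × 21.78/275.37 = 107.6 kJ.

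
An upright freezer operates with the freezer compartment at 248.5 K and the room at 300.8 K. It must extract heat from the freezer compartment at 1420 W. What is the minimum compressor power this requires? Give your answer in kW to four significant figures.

0.2989 kW

The reservoir spacing is ΔT = 300.8 − 248.5 = 52.30 K.
COP_Carnot = T_C/ΔT = 248.50/52.30 = 4.751.
Ẇ_min = Q̇/COP_Carnot = 1420/4.751 = 298.9 W = 0.2989 kW.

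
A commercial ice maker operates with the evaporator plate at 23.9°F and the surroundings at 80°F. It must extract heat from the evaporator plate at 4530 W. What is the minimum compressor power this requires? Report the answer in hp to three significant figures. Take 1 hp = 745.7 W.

In absolute terms T_C = 268.65 K and T_H = 299.82 K, so ΔT = 31.17 K.
COP_Carnot = T_C/ΔT = 268.65/31.17 = 8.620.
Ẇ_min = Q̇/COP_Carnot = 4530/8.620 = 525.5 W = 0.7048 hp.

0.705 hp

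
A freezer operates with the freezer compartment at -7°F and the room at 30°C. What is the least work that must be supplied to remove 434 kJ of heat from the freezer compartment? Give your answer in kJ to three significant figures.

89.2 kJ

In absolute terms T_C = 251.48 K and T_H = 303.15 K, so ΔT = 51.67 K.
The reversible limit is COP_R = T_C/ΔT = 4.867, so W_min = Q_C/COP = Q_C·ΔT/T_C.
W_min = 434.0 × 51.67/251.48 = 89.16 kJ.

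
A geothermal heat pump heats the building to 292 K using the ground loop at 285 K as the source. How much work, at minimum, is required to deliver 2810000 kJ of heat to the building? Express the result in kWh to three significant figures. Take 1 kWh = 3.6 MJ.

The reservoir spacing is ΔT = 292 − 285 = 7.000 K.
The reversible limit is COP_HP = T_H/ΔT = 41.71, so W_min = Q_H/COP = Q_H·ΔT/T_H.
W_min = 2810000 × 7.000/292.00 = 67360 kJ = 18.71 kWh.

18.7 kWh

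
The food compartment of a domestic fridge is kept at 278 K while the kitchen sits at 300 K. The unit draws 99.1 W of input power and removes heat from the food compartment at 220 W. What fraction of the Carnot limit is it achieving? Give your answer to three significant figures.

COP_actual = Q̇_C/Ẇ = 220.0/99.10 = 2.220.
The reservoir spacing is ΔT = 300 − 278 = 22.00 K.
COP_Carnot = T_C/ΔT = 278.00/22.00 = 12.64.
η_II = COP_actual/COP_Carnot = 2.220/12.64 = 0.1757.

0.176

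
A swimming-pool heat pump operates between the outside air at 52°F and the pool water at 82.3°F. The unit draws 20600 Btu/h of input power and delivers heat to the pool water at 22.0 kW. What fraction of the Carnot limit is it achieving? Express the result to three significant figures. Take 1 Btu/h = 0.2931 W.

Converting, Q̇_H = 22.00 kW = 75060 Btu/h, so COP_actual = Q̇_H/Ẇ = 75060/20600 = 3.644.
In absolute terms T_C = 284.26 K and T_H = 301.09 K, so ΔT = 16.83 K.
COP_Carnot = T_H/ΔT = 301.09/16.83 = 17.89.
η_II = COP_actual/COP_Carnot = 3.644/17.89 = 0.2037.

0.204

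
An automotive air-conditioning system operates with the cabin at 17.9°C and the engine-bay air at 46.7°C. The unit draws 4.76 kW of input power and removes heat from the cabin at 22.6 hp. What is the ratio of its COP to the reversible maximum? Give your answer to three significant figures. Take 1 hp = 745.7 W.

Converting, Q̇_C = 22.60 hp = 16.85 kW, so COP_actual = Q̇_C/Ẇ = 16.85/4.760 = 3.541.
In absolute terms T_C = 291.05 K and T_H = 319.85 K, so ΔT = 28.80 K.
COP_Carnot = T_C/ΔT = 291.05/28.80 = 10.11.
η_II = COP_actual/COP_Carnot = 3.541/10.11 = 0.3503.

0.350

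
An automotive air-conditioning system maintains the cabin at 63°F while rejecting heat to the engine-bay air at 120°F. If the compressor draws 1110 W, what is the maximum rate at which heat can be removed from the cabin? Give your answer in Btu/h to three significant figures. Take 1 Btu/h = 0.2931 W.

In absolute terms T_C = 290.37 K and T_H = 322.04 K, so ΔT = 31.67 K.
COP_Carnot = T_C/ΔT = 290.37/31.67 = 9.170.
Q̇_max = COP_Carnot × Ẇ = 9.170 × 1110 W = 10180 W = 34730 Btu/h.

34700 Btu/h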